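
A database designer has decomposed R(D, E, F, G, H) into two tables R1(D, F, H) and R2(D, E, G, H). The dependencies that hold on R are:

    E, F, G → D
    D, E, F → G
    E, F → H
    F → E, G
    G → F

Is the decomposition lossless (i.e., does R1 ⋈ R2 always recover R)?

Common attributes: R1 ∩ R2 = {D, H}.
No dependency enlarges {D, H}, so (D, H)⁺ = {D, H}.
The closure contains neither all of R1 = {D, F, H} nor all of R2 = {D, E, G, H}, so the common attributes are not a superkey of either fragment. The join is lossy.

No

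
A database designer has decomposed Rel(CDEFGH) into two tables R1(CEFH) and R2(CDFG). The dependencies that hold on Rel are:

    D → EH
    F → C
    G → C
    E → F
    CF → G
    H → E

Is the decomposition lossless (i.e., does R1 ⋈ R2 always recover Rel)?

No

Common attributes: R1 ∩ R2 = {CF}.
Closure of {CF}: CF → G applies, adding G. So (CF)⁺ = {CFG}.
The closure contains neither all of R1 = {CEFH} nor all of R2 = {CDFG}, so the common attributes are not a superkey of either fragment. The join is lossy.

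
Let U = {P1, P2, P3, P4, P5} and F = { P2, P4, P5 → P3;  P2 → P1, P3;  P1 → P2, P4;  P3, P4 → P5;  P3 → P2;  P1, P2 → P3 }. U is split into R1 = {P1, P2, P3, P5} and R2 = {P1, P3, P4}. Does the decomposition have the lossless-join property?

Common attributes: R1 ∩ R2 = {P1, P3}.
Closure of {P1, P3}: P1 → P2, P4 applies, adding P2, P4; P3, P4 → P5 applies, adding P5. So (P1, P3)⁺ = {P1, P2, P3, P4, P5}.
This closure contains every attribute of R1, so R1 ∩ R2 → R1. The join is lossless.

Yes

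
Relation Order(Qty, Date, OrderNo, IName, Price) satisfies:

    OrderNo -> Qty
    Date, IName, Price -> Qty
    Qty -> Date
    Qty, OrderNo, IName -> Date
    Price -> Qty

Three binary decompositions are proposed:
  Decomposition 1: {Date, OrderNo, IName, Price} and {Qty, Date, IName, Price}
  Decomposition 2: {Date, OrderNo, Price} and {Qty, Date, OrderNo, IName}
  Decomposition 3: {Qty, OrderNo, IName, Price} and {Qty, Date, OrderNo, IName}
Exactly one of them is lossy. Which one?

Decomposition 2

Decomposition 1: common = {Date, IName, Price}, closure = {Qty, Date, IName, Price} → lossless.
Decomposition 2: common = {Date, OrderNo}, closure = {Qty, Date, OrderNo} → lossy.
Decomposition 3: common = {Qty, OrderNo, IName}, closure = {Qty, Date, OrderNo, IName} → lossless.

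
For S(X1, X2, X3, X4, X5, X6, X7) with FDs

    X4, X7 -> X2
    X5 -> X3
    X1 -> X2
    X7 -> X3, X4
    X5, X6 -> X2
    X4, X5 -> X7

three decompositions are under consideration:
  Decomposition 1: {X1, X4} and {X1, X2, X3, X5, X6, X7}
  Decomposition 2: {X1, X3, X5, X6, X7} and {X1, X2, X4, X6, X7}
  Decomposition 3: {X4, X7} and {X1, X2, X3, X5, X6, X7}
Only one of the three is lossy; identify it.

Decomposition 1: common = {X1}, closure = {X1, X2} → lossy.
Decomposition 2: common = {X1, X6, X7}, closure = {X1, X2, X3, X4, X6, X7} → lossless.
Decomposition 3: common = {X7}, closure = {X2, X3, X4, X7} → lossless.

Decomposition 1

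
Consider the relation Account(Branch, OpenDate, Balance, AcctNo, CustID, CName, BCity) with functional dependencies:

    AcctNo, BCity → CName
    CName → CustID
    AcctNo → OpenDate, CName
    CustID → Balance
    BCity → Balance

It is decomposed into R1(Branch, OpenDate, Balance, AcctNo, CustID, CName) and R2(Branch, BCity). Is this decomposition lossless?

No

Common attributes: R1 ∩ R2 = {Branch}.
No dependency enlarges {Branch}, so (Branch)⁺ = {Branch}.
The closure contains neither all of R1 = {Branch, OpenDate, Balance, AcctNo, CustID, CName} nor all of R2 = {Branch, BCity}, so the common attributes are not a superkey of either fragment. The join is lossy.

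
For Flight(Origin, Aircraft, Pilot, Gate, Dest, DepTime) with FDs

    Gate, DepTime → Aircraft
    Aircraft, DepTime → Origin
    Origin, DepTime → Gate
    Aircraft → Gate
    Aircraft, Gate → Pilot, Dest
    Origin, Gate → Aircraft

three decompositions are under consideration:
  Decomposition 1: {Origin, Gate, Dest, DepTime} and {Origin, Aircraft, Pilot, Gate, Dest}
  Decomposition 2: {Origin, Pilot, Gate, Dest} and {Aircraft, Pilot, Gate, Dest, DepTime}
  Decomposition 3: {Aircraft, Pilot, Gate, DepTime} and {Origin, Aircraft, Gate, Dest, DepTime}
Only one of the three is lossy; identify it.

Decomposition 1: common = {Origin, Gate, Dest}, closure = {Origin, Aircraft, Pilot, Gate, Dest} → lossless.
Decomposition 2: common = {Pilot, Gate, Dest}, closure = {Pilot, Gate, Dest} → lossy.
Decomposition 3: common = {Aircraft, Gate, DepTime}, closure = {Origin, Aircraft, Pilot, Gate, Dest, DepTime} → lossless.

Decomposition 2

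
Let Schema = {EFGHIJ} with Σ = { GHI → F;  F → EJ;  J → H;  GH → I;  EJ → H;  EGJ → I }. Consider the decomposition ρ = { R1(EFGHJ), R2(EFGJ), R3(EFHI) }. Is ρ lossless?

Chase test. Columns are EFGHIJ; row i has aⱼ where attribute j ∈ Ri, else bᵢⱼ.
Initial tableau (one row per fragment):
  row 1: a1 a2 a3 a4 b15 a6
  row 2: a1 a2 a3 b24 b25 a6
  row 3: a1 a2 b33 a4 a5 b36
Rows 1 and 3 agree on F; apply F→EJ and equate their EJ entries.
Rows 1 and 2 agree on J; apply J→H and equate their H entries.
Rows 1 and 2 agree on GH; apply GH→I and equate their I entries.
No row becomes fully distinguished — the join is lossy.

No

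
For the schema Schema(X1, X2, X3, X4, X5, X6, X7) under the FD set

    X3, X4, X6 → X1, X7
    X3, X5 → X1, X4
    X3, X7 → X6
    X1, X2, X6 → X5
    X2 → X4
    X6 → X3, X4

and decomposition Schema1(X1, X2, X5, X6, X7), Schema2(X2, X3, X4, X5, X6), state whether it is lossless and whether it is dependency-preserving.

Lossless test: (X2, X5, X6)⁺ = {X1, X2, X3, X4, X5, X6, X7}, which contains all of one fragment — lossless.
Dependency preservation: the restricted closure of {X3, X5} across the fragments never reaches {X1, X4}, so X3, X5 → X1, X4 cannot be enforced without a join — not preserved.

lossless but not dependency-preserving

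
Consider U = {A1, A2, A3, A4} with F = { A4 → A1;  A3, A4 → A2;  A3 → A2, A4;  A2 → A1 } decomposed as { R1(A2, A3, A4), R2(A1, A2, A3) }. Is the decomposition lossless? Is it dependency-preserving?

Lossless test: (A2, A3)⁺ = {A1, A2, A3, A4}, which contains all of one fragment — lossless.
Dependency preservation: the restricted closure of {A4} across the fragments never reaches {A1}, so A4 → A1 cannot be enforced without a join — not preserved.

lossless but not dependency-preserving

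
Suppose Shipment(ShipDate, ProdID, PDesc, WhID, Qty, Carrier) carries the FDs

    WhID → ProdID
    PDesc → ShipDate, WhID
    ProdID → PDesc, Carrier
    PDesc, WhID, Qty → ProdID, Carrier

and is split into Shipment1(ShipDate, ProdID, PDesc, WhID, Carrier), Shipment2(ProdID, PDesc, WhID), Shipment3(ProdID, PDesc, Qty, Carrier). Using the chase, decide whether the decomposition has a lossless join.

Chase test. Columns are ShipDate, ProdID, PDesc, WhID, Qty, Carrier; row i has aⱼ where attribute j ∈ Shipmenti, else bᵢⱼ.
Initial tableau (one row per fragment):
  row 1: a1 a2 a3 a4 b15 a6
  row 2: b21 a2 a3 a4 b25 b26
  row 3: b31 a2 a3 b34 a5 a6
Rows 1 and 2 agree on PDesc; apply PDesc→ShipDate, WhID and equate their ShipDate, WhID entries.
Rows 1 and 3 agree on PDesc; apply PDesc→ShipDate, WhID and equate their ShipDate, WhID entries.
Rows 1 and 2 agree on ProdID; apply ProdID→PDesc, Carrier and equate their PDesc, Carrier entries.
Row 3 is now all distinguished symbols — the join is lossless.

Yes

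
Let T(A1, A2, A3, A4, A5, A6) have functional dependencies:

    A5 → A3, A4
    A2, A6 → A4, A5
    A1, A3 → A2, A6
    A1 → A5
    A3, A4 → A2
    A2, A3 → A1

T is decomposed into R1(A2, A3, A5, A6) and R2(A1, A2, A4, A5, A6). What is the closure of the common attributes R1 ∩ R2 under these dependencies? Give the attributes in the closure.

A1, A2, A3, A4, A5, A6

R1 ∩ R2 = {A2, A5, A6}.
A5 → A3, A4 applies, adding A3, A4
A2, A3 → A1 applies, adding A1
Closure: {A1, A2, A3, A4, A5, A6}.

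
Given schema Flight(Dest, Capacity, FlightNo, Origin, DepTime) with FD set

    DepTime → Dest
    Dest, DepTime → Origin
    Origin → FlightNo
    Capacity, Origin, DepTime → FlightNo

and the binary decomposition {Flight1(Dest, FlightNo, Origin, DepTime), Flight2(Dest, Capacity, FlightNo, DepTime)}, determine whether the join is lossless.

Common attributes: Flight1 ∩ Flight2 = {Dest, FlightNo, DepTime}.
Closure of {Dest, FlightNo, DepTime}: Dest, DepTime → Origin applies, adding Origin. So (Dest, FlightNo, DepTime)⁺ = {Dest, FlightNo, Origin, DepTime}.
This closure contains every attribute of Flight1, so Flight1 ∩ Flight2 → Flight1. The join is lossless.

Yes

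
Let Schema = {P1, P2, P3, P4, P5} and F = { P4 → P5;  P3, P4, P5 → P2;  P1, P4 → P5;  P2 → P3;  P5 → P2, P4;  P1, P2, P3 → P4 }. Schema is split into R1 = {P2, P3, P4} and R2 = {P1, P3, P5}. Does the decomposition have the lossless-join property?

No

Common attributes: R1 ∩ R2 = {P3}.
No dependency enlarges {P3}, so (P3)⁺ = {P3}.
The closure contains neither all of R1 = {P2, P3, P4} nor all of R2 = {P1, P3, P5}, so the common attributes are not a superkey of either fragment. The join is lossy.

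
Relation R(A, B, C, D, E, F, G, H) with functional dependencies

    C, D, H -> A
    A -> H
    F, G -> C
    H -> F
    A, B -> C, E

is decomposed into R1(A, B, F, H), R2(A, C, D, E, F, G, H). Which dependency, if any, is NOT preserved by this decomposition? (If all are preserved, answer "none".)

Check A, B → C, E: no single fragment contains all of {A, B, C, E}, and the restricted closure of {A, B} across the fragments never reaches {C, E}.
C, D, H → A is preserved.
A → H is preserved.
F, G → C is preserved.
H → F is preserved.

A, B -> C, E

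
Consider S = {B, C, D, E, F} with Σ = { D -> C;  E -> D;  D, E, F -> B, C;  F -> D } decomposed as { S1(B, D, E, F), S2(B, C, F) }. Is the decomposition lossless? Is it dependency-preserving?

lossless but not dependency-preserving

Lossless test: (B, F)⁺ = {B, C, D, F}, which contains all of one fragment — lossless.
Dependency preservation: the restricted closure of {D} across the fragments never reaches {C}, so D → C cannot be enforced without a join — not preserved.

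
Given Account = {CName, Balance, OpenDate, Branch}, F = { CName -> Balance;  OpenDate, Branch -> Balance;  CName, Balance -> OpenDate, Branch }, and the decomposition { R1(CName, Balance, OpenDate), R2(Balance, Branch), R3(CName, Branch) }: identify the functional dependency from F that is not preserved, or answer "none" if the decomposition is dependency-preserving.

OpenDate, Branch -> Balance

Check OpenDate, Branch → Balance: no single fragment contains all of {Balance, OpenDate, Branch}, and the restricted closure of {OpenDate, Branch} across the fragments never reaches {Balance}.
CName → Balance is preserved.
CName, Balance → OpenDate, Branch is preserved.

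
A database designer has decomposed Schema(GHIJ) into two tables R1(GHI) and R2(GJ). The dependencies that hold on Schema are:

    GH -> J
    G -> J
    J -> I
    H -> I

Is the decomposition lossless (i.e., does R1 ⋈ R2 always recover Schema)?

Yes

Common attributes: R1 ∩ R2 = {G}.
Closure of {G}: G → J applies, adding J; J → I applies, adding I. So (G)⁺ = {GIJ}.
This closure contains every attribute of R2, so R1 ∩ R2 → R2. The join is lossless.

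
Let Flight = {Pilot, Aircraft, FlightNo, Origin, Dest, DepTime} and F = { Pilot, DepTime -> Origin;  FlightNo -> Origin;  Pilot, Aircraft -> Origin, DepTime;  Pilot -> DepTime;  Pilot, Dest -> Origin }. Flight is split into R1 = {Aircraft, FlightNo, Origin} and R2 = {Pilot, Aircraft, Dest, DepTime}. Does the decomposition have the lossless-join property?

No

Common attributes: R1 ∩ R2 = {Aircraft}.
No dependency enlarges {Aircraft}, so (Aircraft)⁺ = {Aircraft}.
The closure contains neither all of R1 = {Aircraft, FlightNo, Origin} nor all of R2 = {Pilot, Aircraft, Dest, DepTime}, so the common attributes are not a superkey of either fragment. The join is lossy.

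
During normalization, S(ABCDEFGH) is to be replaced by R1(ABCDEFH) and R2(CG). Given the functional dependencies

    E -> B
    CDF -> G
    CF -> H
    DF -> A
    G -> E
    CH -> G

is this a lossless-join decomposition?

No

Common attributes: R1 ∩ R2 = {C}.
No dependency enlarges {C}, so (C)⁺ = {C}.
The closure contains neither all of R1 = {ABCDEFH} nor all of R2 = {CG}, so the common attributes are not a superkey of either fragment. The join is lossy.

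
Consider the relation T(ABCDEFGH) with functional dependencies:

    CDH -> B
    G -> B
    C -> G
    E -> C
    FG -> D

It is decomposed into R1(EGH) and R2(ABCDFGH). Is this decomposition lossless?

Common attributes: R1 ∩ R2 = {GH}.
Closure of {GH}: G → B applies, adding B. So (GH)⁺ = {BGH}.
The closure contains neither all of R1 = {EGH} nor all of R2 = {ABCDFGH}, so the common attributes are not a superkey of either fragment. The join is lossy.

No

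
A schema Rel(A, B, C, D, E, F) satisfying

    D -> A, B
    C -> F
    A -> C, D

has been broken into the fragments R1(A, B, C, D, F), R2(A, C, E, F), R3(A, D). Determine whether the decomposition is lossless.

Chase test. Columns are A, B, C, D, E, F; row i has aⱼ where attribute j ∈ Ri, else bᵢⱼ.
Initial tableau (one row per fragment):
  row 1: a1 a2 a3 a4 b15 a6
  row 2: a1 b22 a3 b24 a5 a6
  row 3: a1 b32 b33 a4 b35 b36
Rows 1 and 3 agree on D; apply D→A, B and equate their A, B entries.
Rows 1 and 2 agree on A; apply A→C, D and equate their C, D entries.
Rows 1 and 3 agree on A; apply A→C, D and equate their C, D entries.
Rows 1 and 2 agree on D; apply D→A, B and equate their A, B entries.
Rows 1 and 3 agree on C; apply C→F and equate their F entries.
Row 2 is now all distinguished symbols — the join is lossless.

Yes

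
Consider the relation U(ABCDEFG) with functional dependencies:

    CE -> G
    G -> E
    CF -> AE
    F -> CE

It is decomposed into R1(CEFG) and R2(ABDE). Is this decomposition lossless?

Common attributes: R1 ∩ R2 = {E}.
No dependency enlarges {E}, so (E)⁺ = {E}.
The closure contains neither all of R1 = {CEFG} nor all of R2 = {ABDE}, so the common attributes are not a superkey of either fragment. The join is lossy.

No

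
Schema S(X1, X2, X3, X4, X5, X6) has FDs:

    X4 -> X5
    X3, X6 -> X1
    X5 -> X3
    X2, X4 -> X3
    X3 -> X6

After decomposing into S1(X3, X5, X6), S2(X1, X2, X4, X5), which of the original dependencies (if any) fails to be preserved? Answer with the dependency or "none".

Check X3, X6 → X1: no single fragment contains all of {X1, X3, X6}, and the restricted closure of {X3, X6} across the fragments never reaches {X1}.
X4 → X5 is preserved.
X5 → X3 is preserved.
X2, X4 → X3 is preserved.
X3 → X6 is preserved.

X3, X6 -> X1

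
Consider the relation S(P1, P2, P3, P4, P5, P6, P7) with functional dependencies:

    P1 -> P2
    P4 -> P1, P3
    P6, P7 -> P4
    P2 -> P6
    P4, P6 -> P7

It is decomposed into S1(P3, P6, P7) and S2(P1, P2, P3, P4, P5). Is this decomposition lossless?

Common attributes: S1 ∩ S2 = {P3}.
No dependency enlarges {P3}, so (P3)⁺ = {P3}.
The closure contains neither all of S1 = {P3, P6, P7} nor all of S2 = {P1, P2, P3, P4, P5}, so the common attributes are not a superkey of either fragment. The join is lossy.

No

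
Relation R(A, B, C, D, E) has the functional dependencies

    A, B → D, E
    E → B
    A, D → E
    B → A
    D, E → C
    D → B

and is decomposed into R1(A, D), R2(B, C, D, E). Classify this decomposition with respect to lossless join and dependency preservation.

Lossless test: (D)⁺ = {A, B, C, D, E}, which contains all of one fragment — lossless.
Dependency preservation: A, B → D, E; A, D → E; B → A are not contained in any single fragment, but the restricted closure of each left-hand side across the fragments still reaches the right-hand side; the remaining FDs each lie inside some fragment. All dependencies are preserved.

lossless and dependency-preserving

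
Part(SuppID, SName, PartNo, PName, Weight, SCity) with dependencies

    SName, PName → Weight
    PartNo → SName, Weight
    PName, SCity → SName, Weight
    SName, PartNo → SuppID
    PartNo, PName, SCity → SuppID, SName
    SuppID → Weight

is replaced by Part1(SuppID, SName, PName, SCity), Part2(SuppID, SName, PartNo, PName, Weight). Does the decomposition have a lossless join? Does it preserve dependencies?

Lossless test: (SuppID, SName, PName)⁺ = {SuppID, SName, PName, Weight}, which is a superkey of neither fragment — lossy.
Dependency preservation: PName, SCity → SName, Weight; PartNo, PName, SCity → SuppID, SName are not contained in any single fragment, but the restricted closure of each left-hand side across the fragments still reaches the right-hand side; the remaining FDs each lie inside some fragment. All dependencies are preserved.

lossy but dependency-preserving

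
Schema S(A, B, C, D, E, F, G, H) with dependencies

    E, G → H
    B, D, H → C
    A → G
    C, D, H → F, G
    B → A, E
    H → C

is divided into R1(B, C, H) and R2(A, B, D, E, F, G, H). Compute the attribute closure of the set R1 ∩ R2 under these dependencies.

R1 ∩ R2 = {B, H}.
B → A, E applies, adding A, E
H → C applies, adding C
A → G applies, adding G
Closure: {A, B, C, E, G, H}.

A, B, C, E, G, H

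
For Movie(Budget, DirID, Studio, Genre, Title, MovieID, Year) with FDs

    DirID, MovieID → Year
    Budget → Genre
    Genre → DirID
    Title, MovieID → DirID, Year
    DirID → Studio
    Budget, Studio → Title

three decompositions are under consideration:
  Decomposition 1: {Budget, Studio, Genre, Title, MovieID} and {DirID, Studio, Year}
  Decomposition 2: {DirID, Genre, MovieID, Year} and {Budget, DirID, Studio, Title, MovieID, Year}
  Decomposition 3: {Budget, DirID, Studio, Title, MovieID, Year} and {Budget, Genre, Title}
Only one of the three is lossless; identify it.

Decomposition 1: common = {Studio}, closure = {Studio} → lossy.
Decomposition 2: common = {DirID, MovieID, Year}, closure = {DirID, Studio, MovieID, Year} → lossy.
Decomposition 3: common = {Budget, Title}, closure = {Budget, DirID, Studio, Genre, Title} → lossless.

Decomposition 3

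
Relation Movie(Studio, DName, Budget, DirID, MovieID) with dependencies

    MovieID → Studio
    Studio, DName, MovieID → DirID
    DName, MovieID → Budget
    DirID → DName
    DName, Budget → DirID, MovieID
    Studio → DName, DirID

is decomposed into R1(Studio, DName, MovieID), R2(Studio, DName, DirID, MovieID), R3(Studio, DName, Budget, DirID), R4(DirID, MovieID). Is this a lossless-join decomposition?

Chase test. Columns are Studio, DName, Budget, DirID, MovieID; row i has aⱼ where attribute j ∈ Ri, else bᵢⱼ.
Initial tableau (one row per fragment):
  row 1: a1 a2 b13 b14 a5
  row 2: a1 a2 b23 a4 a5
  row 3: a1 a2 a3 a4 b35
  row 4: b41 b42 b43 a4 a5
Rows 1 and 4 agree on MovieID; apply MovieID→Studio and equate their Studio entries.
Rows 1 and 2 agree on Studio, DName, MovieID; apply Studio, DName, MovieID→DirID and equate their DirID entries.
Rows 1 and 2 agree on DName, MovieID; apply DName, MovieID→Budget and equate their Budget entries.
Rows 1 and 4 agree on DirID; apply DirID→DName and equate their DName entries.
Rows 1 and 4 agree on DName, MovieID; apply DName, MovieID→Budget and equate their Budget entries.
No row becomes fully distinguished — the join is lossy.

No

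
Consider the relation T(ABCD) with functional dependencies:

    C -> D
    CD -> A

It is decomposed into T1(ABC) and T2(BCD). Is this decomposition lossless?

Common attributes: T1 ∩ T2 = {BC}.
Closure of {BC}: C → D applies, adding D; CD → A applies, adding A. So (BC)⁺ = {ABCD}.
This closure contains every attribute of T1, so T1 ∩ T2 → T1. The join is lossless.

Yes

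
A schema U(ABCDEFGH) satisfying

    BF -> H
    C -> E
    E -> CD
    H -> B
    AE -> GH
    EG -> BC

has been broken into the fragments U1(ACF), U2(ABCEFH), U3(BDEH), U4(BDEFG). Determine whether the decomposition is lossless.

No

Chase test. Columns are ABCDEFGH; row i has aⱼ where attribute j ∈ Ui, else bᵢⱼ.
Initial tableau (one row per fragment):
  row 1: a1 b12 a3 b14 b15 a6 b17 b18
  row 2: a1 a2 a3 b24 a5 a6 b27 a8
  row 3: b31 a2 b33 a4 a5 b36 b37 a8
  row 4: b41 a2 b43 a4 a5 a6 a7 b48
Rows 2 and 4 agree on BF; apply BF→H and equate their H entries.
Rows 1 and 2 agree on C; apply C→E and equate their E entries.
Rows 1 and 2 agree on E; apply E→CD and equate their CD entries.
Rows 1 and 3 agree on E; apply E→CD and equate their CD entries.
Rows 1 and 4 agree on E; apply E→CD and equate their CD entries.
Rows 1 and 2 agree on AE; apply AE→GH and equate their GH entries.
Rows 1 and 2 agree on EG; apply EG→BC and equate their BC entries.
No row becomes fully distinguished — the join is lossy.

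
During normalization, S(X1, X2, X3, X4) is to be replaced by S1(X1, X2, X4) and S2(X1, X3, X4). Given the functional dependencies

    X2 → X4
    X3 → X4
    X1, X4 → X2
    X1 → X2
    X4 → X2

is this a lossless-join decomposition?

Common attributes: S1 ∩ S2 = {X1, X4}.
Closure of {X1, X4}: X1, X4 → X2 applies, adding X2. So (X1, X4)⁺ = {X1, X2, X4}.
This closure contains every attribute of S1, so S1 ∩ S2 → S1. The join is lossless.

Yes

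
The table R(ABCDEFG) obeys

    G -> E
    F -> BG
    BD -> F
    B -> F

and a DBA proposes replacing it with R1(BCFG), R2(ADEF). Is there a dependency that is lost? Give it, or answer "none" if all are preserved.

G -> E

Check G → E: no single fragment contains all of {EG}, and the restricted closure of {G} across the fragments never reaches {E}.
F → BG is preserved.
BD → F is preserved.
B → F is preserved.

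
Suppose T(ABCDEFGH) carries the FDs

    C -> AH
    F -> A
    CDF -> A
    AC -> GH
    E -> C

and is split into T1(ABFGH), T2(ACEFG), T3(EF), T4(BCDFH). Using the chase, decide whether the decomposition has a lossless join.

Chase test. Columns are ABCDEFGH; row i has aⱼ where attribute j ∈ Ti, else bᵢⱼ.
Initial tableau (one row per fragment):
  row 1: a1 a2 b13 b14 b15 a6 a7 a8
  row 2: a1 b22 a3 b24 a5 a6 a7 b28
  row 3: b31 b32 b33 b34 a5 a6 b37 b38
  row 4: b41 a2 a3 a4 b45 a6 b47 a8
Rows 2 and 4 agree on C; apply C→AH and equate their AH entries.
Rows 1 and 3 agree on F; apply F→A and equate their A entries.
Rows 2 and 4 agree on AC; apply AC→GH and equate their GH entries.
Rows 2 and 3 agree on E; apply E→C and equate their C entries.
Rows 2 and 3 agree on C; apply C→AH and equate their AH entries.
Rows 2 and 3 agree on AC; apply AC→GH and equate their GH entries.
No row becomes fully distinguished — the join is lossy.

No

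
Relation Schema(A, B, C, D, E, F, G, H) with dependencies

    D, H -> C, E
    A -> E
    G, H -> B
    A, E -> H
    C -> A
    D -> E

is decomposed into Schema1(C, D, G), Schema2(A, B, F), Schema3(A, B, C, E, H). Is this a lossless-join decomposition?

Chase test. Columns are A, B, C, D, E, F, G, H; row i has aⱼ where attribute j ∈ Schemai, else bᵢⱼ.
Initial tableau (one row per fragment):
  row 1: b11 b12 a3 a4 b15 b16 a7 b18
  row 2: a1 a2 b23 b24 b25 a6 b27 b28
  row 3: a1 a2 a3 b34 a5 b36 b37 a8
Rows 2 and 3 agree on A; apply A→E and equate their E entries.
Rows 2 and 3 agree on A, E; apply A, E→H and equate their H entries.
Rows 1 and 3 agree on C; apply C→A and equate their A entries.
Rows 1 and 2 agree on A; apply A→E and equate their E entries.
Rows 1 and 2 agree on A, E; apply A, E→H and equate their H entries.
No row becomes fully distinguished — the join is lossy.

No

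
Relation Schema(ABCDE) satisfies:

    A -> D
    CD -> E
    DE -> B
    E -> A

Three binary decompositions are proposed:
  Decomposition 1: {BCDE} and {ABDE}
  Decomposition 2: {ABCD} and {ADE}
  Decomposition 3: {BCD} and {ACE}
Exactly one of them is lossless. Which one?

Decomposition 1

Decomposition 1: common = {BDE}, closure = {ABDE} → lossless.
Decomposition 2: common = {AD}, closure = {AD} → lossy.
Decomposition 3: common = {C}, closure = {C} → lossy.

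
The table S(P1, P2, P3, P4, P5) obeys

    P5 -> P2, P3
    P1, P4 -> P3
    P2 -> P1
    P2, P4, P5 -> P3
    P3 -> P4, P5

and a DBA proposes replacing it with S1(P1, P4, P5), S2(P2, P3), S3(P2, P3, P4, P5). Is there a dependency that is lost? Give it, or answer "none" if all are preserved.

P2 -> P1

Check P2 → P1: no single fragment contains all of {P1, P2}, and the restricted closure of {P2} across the fragments never reaches {P1}.
P5 → P2, P3 is preserved.
P1, P4 → P3 is preserved.
P2, P4, P5 → P3 is preserved.
P3 → P4, P5 is preserved.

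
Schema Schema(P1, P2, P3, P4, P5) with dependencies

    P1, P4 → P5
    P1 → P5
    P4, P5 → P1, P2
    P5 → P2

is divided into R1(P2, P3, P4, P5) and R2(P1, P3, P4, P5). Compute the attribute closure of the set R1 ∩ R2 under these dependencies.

R1 ∩ R2 = {P3, P4, P5}.
P4, P5 → P1, P2 applies, adding P1, P2
Closure: {P1, P2, P3, P4, P5}.

P1, P2, P3, P4, P5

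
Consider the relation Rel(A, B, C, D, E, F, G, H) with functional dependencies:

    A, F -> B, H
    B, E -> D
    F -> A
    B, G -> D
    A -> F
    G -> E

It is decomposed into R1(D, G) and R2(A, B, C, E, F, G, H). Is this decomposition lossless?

Common attributes: R1 ∩ R2 = {G}.
Closure of {G}: G → E applies, adding E. So (G)⁺ = {E, G}.
The closure contains neither all of R1 = {D, G} nor all of R2 = {A, B, C, E, F, G, H}, so the common attributes are not a superkey of either fragment. The join is lossy.

No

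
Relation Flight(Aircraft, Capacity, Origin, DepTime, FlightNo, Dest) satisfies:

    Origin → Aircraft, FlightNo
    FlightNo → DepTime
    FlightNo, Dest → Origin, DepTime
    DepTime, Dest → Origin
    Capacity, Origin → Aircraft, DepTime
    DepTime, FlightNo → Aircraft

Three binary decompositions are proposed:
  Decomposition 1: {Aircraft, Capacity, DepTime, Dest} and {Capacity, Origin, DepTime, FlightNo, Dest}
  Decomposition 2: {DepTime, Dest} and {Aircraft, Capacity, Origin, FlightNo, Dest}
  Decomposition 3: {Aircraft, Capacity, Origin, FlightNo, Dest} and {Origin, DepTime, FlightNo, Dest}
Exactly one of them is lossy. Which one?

Decomposition 1: common = {Capacity, DepTime, Dest}, closure = {Aircraft, Capacity, Origin, DepTime, FlightNo, Dest} → lossless.
Decomposition 2: common = {Dest}, closure = {Dest} → lossy.
Decomposition 3: common = {Origin, FlightNo, Dest}, closure = {Aircraft, Origin, DepTime, FlightNo, Dest} → lossless.

Decomposition 2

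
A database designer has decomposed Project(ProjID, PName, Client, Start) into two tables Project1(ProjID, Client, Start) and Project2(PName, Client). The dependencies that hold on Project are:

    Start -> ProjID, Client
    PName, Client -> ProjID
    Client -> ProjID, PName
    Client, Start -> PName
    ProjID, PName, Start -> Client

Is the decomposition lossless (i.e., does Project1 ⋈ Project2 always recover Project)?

Yes

Common attributes: Project1 ∩ Project2 = {Client}.
Closure of {Client}: Client → ProjID, PName applies, adding ProjID, PName. So (Client)⁺ = {ProjID, PName, Client}.
This closure contains every attribute of Project2, so Project1 ∩ Project2 → Project2. The join is lossless.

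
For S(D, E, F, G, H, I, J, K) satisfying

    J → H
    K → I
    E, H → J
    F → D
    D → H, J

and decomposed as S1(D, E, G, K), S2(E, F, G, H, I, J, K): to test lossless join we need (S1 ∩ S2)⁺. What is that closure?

S1 ∩ S2 = {E, G, K}.
K → I applies, adding I
Closure: {E, G, I, K}.

E, G, I, K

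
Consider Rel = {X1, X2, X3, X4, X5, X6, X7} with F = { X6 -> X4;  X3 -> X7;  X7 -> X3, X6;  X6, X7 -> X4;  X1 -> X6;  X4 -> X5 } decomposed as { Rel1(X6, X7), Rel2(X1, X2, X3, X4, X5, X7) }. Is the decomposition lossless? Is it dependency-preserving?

lossless but not dependency-preserving

Lossless test: (X7)⁺ = {X3, X4, X5, X6, X7}, which contains all of one fragment — lossless.
Dependency preservation: the restricted closure of {X6} across the fragments never reaches {X4}, so X6 → X4 cannot be enforced without a join — not preserved.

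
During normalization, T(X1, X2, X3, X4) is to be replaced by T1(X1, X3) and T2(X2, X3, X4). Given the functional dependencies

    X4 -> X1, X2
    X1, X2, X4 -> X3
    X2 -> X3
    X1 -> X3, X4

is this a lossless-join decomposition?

No

Common attributes: T1 ∩ T2 = {X3}.
No dependency enlarges {X3}, so (X3)⁺ = {X3}.
The closure contains neither all of T1 = {X1, X3} nor all of T2 = {X2, X3, X4}, so the common attributes are not a superkey of either fragment. The join is lossy.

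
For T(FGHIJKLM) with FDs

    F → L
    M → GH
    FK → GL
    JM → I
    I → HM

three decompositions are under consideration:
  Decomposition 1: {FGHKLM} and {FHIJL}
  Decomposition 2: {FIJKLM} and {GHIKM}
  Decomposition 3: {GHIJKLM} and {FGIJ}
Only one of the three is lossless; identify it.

Decomposition 1: common = {FHL}, closure = {FHL} → lossy.
Decomposition 2: common = {IKM}, closure = {GHIKM} → lossless.
Decomposition 3: common = {GIJ}, closure = {GHIJM} → lossy.

Decomposition 2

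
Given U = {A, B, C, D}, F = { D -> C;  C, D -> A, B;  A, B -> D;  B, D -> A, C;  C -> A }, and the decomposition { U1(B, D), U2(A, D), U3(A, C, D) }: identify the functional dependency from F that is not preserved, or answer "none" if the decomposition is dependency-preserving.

Check A, B → D: no single fragment contains all of {A, B, D}, and the restricted closure of {A, B} across the fragments never reaches {D}.
D → C is preserved.
C, D → A, B is preserved.
B, D → A, C is preserved.
C → A is preserved.

A, B -> D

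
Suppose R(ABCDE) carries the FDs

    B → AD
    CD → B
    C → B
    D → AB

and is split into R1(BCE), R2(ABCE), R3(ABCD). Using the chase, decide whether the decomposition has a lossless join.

Yes

Chase test. Columns are ABCDE; row i has aⱼ where attribute j ∈ Ri, else bᵢⱼ.
Initial tableau (one row per fragment):
  row 1: b11 a2 a3 b14 a5
  row 2: a1 a2 a3 b24 a5
  row 3: a1 a2 a3 a4 b35
Rows 1 and 2 agree on B; apply B→AD and equate their AD entries.
Rows 1 and 3 agree on B; apply B→AD and equate their AD entries.
Row 1 is now all distinguished symbols — the join is lossless.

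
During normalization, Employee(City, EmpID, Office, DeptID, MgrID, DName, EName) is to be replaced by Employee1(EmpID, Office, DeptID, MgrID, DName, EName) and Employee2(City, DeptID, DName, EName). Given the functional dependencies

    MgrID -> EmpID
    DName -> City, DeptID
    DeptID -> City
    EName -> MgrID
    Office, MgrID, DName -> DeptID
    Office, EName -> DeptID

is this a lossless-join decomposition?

Yes

Common attributes: Employee1 ∩ Employee2 = {DeptID, DName, EName}.
Closure of {DeptID, DName, EName}: DName → City, DeptID applies, adding City; EName → MgrID applies, adding MgrID; MgrID → EmpID applies, adding EmpID. So (DeptID, DName, EName)⁺ = {City, EmpID, DeptID, MgrID, DName, EName}.
This closure contains every attribute of Employee2, so Employee1 ∩ Employee2 → Employee2. The join is lossless.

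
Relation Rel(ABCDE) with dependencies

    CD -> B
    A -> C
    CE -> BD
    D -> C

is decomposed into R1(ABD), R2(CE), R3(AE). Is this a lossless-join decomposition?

No

Chase test. Columns are ABCDE; row i has aⱼ where attribute j ∈ Ri, else bᵢⱼ.
Initial tableau (one row per fragment):
  row 1: a1 a2 b13 a4 b15
  row 2: b21 b22 a3 b24 a5
  row 3: a1 b32 b33 b34 a5
Rows 1 and 3 agree on A; apply A→C and equate their C entries.
No row becomes fully distinguished — the join is lossy.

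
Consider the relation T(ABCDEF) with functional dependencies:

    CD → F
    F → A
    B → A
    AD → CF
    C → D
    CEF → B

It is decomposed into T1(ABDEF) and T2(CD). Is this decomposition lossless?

No

Common attributes: T1 ∩ T2 = {D}.
No dependency enlarges {D}, so (D)⁺ = {D}.
The closure contains neither all of T1 = {ABDEF} nor all of T2 = {CD}, so the common attributes are not a superkey of either fragment. The join is lossy.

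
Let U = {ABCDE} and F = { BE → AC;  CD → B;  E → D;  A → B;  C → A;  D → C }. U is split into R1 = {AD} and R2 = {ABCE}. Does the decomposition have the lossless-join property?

No

Common attributes: R1 ∩ R2 = {A}.
Closure of {A}: A → B applies, adding B. So (A)⁺ = {AB}.
The closure contains neither all of R1 = {AD} nor all of R2 = {ABCE}, so the common attributes are not a superkey of either fragment. The join is lossy.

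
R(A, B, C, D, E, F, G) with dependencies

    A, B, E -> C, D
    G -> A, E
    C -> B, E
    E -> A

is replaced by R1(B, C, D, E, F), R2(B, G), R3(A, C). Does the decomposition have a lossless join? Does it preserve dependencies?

Lossless test (chase): Rows 1 and 3 agree on C; apply C→B, E and equate their B, E entries. Rows 1 and 3 agree on E; apply E→A and equate their A entries. Rows 1 and 3 agree on A, B, E; apply A, B, E→C, D and equate their C, D entries. No row becomes fully distinguished — the join is lossy.
Dependency preservation: the restricted closure of {G} across the fragments never reaches {A, E}, so G → A, E cannot be enforced without a join — not preserved.

lossy and not dependency-preserving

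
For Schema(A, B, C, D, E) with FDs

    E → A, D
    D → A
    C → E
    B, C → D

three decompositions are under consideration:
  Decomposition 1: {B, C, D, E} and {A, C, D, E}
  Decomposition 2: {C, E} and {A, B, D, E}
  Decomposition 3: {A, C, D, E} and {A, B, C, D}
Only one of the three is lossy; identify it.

Decomposition 2

Decomposition 1: common = {C, D, E}, closure = {A, C, D, E} → lossless.
Decomposition 2: common = {E}, closure = {A, D, E} → lossy.
Decomposition 3: common = {A, C, D}, closure = {A, C, D, E} → lossless.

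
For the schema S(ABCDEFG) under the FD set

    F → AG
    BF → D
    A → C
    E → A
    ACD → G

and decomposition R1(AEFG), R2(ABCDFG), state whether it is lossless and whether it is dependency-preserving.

Lossless test: (AFG)⁺ = {ACFG}, which is a superkey of neither fragment — lossy.
Dependency preservation: every FD's attributes lie within a single fragment, so each can be enforced locally — preserved.

lossy but dependency-preserving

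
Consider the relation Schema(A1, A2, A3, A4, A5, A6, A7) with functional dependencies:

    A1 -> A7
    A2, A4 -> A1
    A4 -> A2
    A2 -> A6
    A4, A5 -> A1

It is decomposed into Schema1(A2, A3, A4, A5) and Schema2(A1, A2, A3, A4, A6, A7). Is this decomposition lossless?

Common attributes: Schema1 ∩ Schema2 = {A2, A3, A4}.
Closure of {A2, A3, A4}: A2, A4 → A1 applies, adding A1; A2 → A6 applies, adding A6; A1 → A7 applies, adding A7. So (A2, A3, A4)⁺ = {A1, A2, A3, A4, A6, A7}.
This closure contains every attribute of Schema2, so Schema1 ∩ Schema2 → Schema2. The join is lossless.

Yes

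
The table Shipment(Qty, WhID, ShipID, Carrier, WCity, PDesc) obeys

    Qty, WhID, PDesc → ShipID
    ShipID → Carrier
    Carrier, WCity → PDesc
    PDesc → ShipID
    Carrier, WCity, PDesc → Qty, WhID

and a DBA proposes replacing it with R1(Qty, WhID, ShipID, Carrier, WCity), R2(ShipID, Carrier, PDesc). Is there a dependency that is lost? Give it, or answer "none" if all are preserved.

Check Carrier, WCity → PDesc: no single fragment contains all of {Carrier, WCity, PDesc}, and the restricted closure of {Carrier, WCity} across the fragments never reaches {PDesc}.
Qty, WhID, PDesc → ShipID is preserved.
ShipID → Carrier is preserved.
PDesc → ShipID is preserved.
Carrier, WCity, PDesc → Qty, WhID is preserved.

Carrier, WCity → PDesc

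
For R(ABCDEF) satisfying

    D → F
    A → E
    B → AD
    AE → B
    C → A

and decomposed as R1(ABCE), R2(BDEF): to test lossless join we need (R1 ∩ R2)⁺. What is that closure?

R1 ∩ R2 = {BE}.
B → AD applies, adding AD
D → F applies, adding F
Closure: {ABDEF}.

ABDEF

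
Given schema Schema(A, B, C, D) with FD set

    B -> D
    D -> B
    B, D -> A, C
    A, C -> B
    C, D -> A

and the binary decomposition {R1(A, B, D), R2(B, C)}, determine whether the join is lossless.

Common attributes: R1 ∩ R2 = {B}.
Closure of {B}: B → D applies, adding D; B, D → A, C applies, adding A, C. So (B)⁺ = {A, B, C, D}.
This closure contains every attribute of R1, so R1 ∩ R2 → R1. The join is lossless.

Yes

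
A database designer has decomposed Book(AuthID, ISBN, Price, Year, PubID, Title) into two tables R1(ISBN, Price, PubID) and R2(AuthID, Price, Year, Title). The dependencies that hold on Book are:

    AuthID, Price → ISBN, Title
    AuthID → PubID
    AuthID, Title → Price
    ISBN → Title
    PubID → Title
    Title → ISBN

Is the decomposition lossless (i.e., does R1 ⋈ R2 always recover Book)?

No

Common attributes: R1 ∩ R2 = {Price}.
No dependency enlarges {Price}, so (Price)⁺ = {Price}.
The closure contains neither all of R1 = {ISBN, Price, PubID} nor all of R2 = {AuthID, Price, Year, Title}, so the common attributes are not a superkey of either fragment. The join is lossy.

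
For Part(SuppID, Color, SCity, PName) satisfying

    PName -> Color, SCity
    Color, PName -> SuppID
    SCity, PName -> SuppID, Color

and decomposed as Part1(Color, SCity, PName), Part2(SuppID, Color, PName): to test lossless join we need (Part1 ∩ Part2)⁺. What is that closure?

Part1 ∩ Part2 = {Color, PName}.
PName → Color, SCity applies, adding SCity
Color, PName → SuppID applies, adding SuppID
Closure: {SuppID, Color, SCity, PName}.

SuppID, Color, SCity, PName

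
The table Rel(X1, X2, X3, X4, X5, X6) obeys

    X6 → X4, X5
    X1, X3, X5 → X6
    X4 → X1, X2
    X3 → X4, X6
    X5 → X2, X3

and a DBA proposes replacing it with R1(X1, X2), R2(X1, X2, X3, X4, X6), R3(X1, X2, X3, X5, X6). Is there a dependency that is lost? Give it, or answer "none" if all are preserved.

none

X6 → X4, X5: restricted closure across fragments reaches X4, X5.
X1, X3, X5 → X6 lies within R3.
X4 → X1, X2 lies within R2.
X3 → X4, X6 lies within R2.
X5 → X2, X3 lies within R3.
Every dependency is enforceable on the fragments, so the decomposition is dependency-preserving.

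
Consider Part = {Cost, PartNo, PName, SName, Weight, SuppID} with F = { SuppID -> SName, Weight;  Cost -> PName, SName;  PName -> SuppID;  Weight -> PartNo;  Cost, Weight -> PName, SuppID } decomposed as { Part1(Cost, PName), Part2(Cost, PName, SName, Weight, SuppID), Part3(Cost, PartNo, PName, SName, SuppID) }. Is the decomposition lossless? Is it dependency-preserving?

lossless but not dependency-preserving

Lossless test (chase): Rows 2 and 3 agree on SuppID; apply SuppID→SName, Weight and equate their SName, Weight entries. Rows 1 and 2 agree on Cost; apply Cost→PName, SName and equate their PName, SName entries. Rows 1 and 2 agree on PName; apply PName→SuppID and equate their SuppID entries. Rows 2 and 3 agree on Weight; apply Weight→PartNo and equate their PartNo entries. Rows 1 and 2 agree on SuppID; apply SuppID→SName, Weight and equate their SName, Weight entries. Rows 1 and 2 agree on Weight; apply Weight→PartNo and equate their PartNo entries. Row 1 is now all distinguished symbols — the join is lossless.
Dependency preservation: the restricted closure of {Weight} across the fragments never reaches {PartNo}, so Weight → PartNo cannot be enforced without a join — not preserved.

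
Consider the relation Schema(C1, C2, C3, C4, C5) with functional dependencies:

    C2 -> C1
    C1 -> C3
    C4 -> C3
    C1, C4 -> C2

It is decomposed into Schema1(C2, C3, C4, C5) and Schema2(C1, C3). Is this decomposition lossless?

No

Common attributes: Schema1 ∩ Schema2 = {C3}.
No dependency enlarges {C3}, so (C3)⁺ = {C3}.
The closure contains neither all of Schema1 = {C2, C3, C4, C5} nor all of Schema2 = {C1, C3}, so the common attributes are not a superkey of either fragment. The join is lossy.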